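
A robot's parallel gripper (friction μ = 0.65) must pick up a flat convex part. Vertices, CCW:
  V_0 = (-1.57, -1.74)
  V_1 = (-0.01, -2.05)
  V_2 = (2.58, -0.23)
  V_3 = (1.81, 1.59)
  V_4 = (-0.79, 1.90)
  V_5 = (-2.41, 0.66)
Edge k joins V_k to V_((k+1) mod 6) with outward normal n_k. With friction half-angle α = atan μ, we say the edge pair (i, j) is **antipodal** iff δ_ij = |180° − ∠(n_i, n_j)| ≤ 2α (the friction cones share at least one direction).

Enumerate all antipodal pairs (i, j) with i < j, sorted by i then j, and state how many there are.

α = atan 0.65 = 33.02°;  2α = 66.05°
n_0 = (-0.1949, -0.9808)
n_1 = (+0.5749, -0.8182)
n_2 = (+0.9210, +0.3896)
n_3 = (+0.1184, +0.9930)
n_4 = (-0.6078, +0.7941)
n_5 = (-0.9439, -0.3304)
  (0,1): δ = 133.66°  ·
  (0,2): δ = 55.83°  ✓
  (0,3): δ = 4.44°  ✓
  (0,4): δ = 48.67°  ✓
  (0,5): δ = 120.53°  ·
  (1,2): δ = 102.16°  ·
  (1,3): δ = 41.90°  ✓
  (1,4): δ = 2.34°  ✓
  (1,5): δ = 74.19°  ·
  (2,3): δ = 119.73°  ·
  (2,4): δ = 75.50°  ·
  (2,5): δ = 3.64°  ✓
  (3,4): δ = 135.77°  ·
  (3,5): δ = 63.91°  ✓
  (4,5): δ = 108.14°  ·
antipodal pairs: 7

count = 7; pairs: (0,2), (0,3), (0,4), (1,3), (1,4), (2,5), (3,5)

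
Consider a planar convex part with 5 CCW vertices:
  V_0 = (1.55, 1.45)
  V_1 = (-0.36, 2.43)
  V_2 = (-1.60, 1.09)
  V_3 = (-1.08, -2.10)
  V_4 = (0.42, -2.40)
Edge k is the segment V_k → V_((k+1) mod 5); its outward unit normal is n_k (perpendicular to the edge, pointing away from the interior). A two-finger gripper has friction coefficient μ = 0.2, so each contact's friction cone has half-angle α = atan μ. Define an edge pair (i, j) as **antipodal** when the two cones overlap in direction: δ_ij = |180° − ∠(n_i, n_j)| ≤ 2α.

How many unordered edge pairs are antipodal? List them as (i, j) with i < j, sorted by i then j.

α = atan 0.2 = 11.31°;  2α = 22.62°
n_0 = (+0.4565, +0.8897)
n_1 = (-0.7340, +0.6792)
n_2 = (-0.9870, -0.1609)
n_3 = (-0.1961, -0.9806)
n_4 = (+0.9595, -0.2816)
  (0,1): δ = 105.62°  ·
  (0,2): δ = 53.58°  ·
  (0,3): δ = 15.85°  ✓
  (0,4): δ = 100.80°  ·
  (1,2): δ = 127.96°  ·
  (1,3): δ = 58.53°  ·
  (1,4): δ = 26.42°  ·
  (2,3): δ = 110.57°  ·
  (2,4): δ = 25.62°  ·
  (3,4): δ = 95.05°  ·
antipodal pairs: 1

count = 1; pairs: (0,3)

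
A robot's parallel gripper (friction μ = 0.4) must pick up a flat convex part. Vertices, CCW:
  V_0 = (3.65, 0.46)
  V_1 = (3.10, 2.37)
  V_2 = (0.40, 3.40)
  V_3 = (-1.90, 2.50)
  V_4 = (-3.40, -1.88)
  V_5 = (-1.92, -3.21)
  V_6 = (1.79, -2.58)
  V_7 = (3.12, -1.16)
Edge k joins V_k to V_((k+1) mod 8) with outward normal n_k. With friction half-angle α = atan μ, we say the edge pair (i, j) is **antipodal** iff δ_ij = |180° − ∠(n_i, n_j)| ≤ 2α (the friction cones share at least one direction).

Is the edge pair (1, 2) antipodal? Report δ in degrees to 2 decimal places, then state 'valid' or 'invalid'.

δ = 137.75°, invalid

α = atan 0.4 = 21.80°;  2α = 43.60°
edge 1: e_1 = (-2.70, +1.03);  n_1 = (+0.3564, +0.9343)
edge 2: e_2 = (-2.30, -0.90);  n_2 = (-0.3644, +0.9312)
∠(n_1, n_2) = 42.25°
δ = |180° − 42.25°| = 137.75°
137.75° > 2α = 43.60°  →  invalid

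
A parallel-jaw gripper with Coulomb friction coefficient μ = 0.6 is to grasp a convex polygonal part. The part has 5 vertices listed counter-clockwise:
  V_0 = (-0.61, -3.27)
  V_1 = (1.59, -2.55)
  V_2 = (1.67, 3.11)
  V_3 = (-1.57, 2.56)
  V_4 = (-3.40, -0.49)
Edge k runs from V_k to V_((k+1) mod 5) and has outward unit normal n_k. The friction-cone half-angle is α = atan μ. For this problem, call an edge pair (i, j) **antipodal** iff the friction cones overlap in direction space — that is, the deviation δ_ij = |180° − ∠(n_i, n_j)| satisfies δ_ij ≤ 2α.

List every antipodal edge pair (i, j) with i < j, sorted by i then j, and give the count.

count = 5; pairs: (0,2), (0,3), (1,3), (1,4), (2,4)

α = atan 0.6 = 30.96°;  2α = 61.93°
n_0 = (+0.3110, -0.9504)
n_1 = (+0.9999, -0.0141)
n_2 = (-0.1674, +0.9859)
n_3 = (-0.8575, +0.5145)
n_4 = (-0.7058, -0.7084)
  (0,1): δ = 108.93°  ·
  (0,2): δ = 8.49°  ✓
  (0,3): δ = 40.91°  ✓
  (0,4): δ = 116.98°  ·
  (1,2): δ = 79.56°  ·
  (1,3): δ = 30.15°  ✓
  (1,4): δ = 45.91°  ✓
  (2,3): δ = 130.60°  ·
  (2,4): δ = 54.53°  ✓
  (3,4): δ = 103.93°  ·
antipodal pairs: 5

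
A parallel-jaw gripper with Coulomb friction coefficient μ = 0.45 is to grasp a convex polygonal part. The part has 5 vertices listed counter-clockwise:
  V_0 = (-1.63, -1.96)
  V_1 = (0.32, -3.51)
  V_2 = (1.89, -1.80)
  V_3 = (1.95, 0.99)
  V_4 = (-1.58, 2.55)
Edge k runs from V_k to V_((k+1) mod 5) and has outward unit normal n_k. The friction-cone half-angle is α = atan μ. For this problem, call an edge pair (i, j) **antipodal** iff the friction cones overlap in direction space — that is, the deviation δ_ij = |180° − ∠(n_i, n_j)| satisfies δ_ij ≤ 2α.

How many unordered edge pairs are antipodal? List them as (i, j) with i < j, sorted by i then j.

count = 3; pairs: (0,3), (1,4), (2,4)

α = atan 0.45 = 24.23°;  2α = 48.46°
n_0 = (-0.6222, -0.7828)
n_1 = (+0.7366, -0.6763)
n_2 = (+0.9998, -0.0215)
n_3 = (+0.4042, +0.9147)
n_4 = (-0.9999, +0.0111)
  (0,1): δ = 94.08°  ·
  (0,2): δ = 52.75°  ·
  (0,3): δ = 14.64°  ✓
  (0,4): δ = 127.85°  ·
  (1,2): δ = 138.68°  ·
  (1,3): δ = 71.29°  ·
  (1,4): δ = 41.92°  ✓
  (2,3): δ = 112.61°  ·
  (2,4): δ = 0.60°  ✓
  (3,4): δ = 66.79°  ·
antipodal pairs: 3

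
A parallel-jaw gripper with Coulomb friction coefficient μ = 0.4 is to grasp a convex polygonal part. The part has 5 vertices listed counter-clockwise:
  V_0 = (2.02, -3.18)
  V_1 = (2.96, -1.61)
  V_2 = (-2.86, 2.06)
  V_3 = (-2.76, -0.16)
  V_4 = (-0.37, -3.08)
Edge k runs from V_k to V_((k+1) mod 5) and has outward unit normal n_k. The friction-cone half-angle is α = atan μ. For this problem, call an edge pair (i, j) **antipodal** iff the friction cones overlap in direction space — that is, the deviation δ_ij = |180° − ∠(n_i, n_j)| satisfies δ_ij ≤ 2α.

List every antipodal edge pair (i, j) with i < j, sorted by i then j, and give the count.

count = 3; pairs: (0,2), (1,3), (1,4)

α = atan 0.4 = 21.80°;  2α = 43.60°
n_0 = (+0.8580, -0.5137)
n_1 = (+0.5334, +0.8459)
n_2 = (-0.9990, -0.0450)
n_3 = (-0.7738, -0.6334)
n_4 = (-0.0418, -0.9991)
  (0,1): δ = 91.32°  ·
  (0,2): δ = 33.49°  ✓
  (0,3): δ = 70.21°  ·
  (0,4): δ = 118.51°  ·
  (1,2): δ = 55.19°  ·
  (1,3): δ = 18.47°  ✓
  (1,4): δ = 29.84°  ✓
  (2,3): δ = 143.28°  ·
  (2,4): δ = 94.98°  ·
  (3,4): δ = 131.70°  ·
antipodal pairs: 3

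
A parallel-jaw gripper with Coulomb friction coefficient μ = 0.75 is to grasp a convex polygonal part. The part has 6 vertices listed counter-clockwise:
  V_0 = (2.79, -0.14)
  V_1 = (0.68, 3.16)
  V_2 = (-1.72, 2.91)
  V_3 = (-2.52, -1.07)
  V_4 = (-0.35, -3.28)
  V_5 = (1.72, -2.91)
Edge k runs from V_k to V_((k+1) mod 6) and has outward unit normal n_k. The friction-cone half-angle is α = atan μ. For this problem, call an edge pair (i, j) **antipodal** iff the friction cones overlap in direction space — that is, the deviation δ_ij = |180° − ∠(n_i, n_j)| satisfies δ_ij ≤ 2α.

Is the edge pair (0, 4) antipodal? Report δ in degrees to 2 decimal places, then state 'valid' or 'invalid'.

α = atan 0.75 = 36.87°;  2α = 73.74°
edge 0: e_0 = (-2.11, +3.30);  n_0 = (+0.8425, +0.5387)
edge 4: e_4 = (+2.07, +0.37);  n_4 = (+0.1760, -0.9844)
∠(n_0, n_4) = 112.46°
δ = |180° − 112.46°| = 67.54°
67.54° ≤ 2α = 73.74°  →  valid

δ = 67.54°, valid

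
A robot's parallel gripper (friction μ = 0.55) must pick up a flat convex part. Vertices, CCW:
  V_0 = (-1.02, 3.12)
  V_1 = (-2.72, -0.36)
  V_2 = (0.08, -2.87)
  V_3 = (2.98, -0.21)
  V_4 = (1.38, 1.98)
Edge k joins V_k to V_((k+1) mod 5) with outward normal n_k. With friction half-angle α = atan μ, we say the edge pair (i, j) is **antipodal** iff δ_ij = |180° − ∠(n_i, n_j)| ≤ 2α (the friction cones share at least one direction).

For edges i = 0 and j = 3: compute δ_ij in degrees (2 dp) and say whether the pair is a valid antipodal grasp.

δ = 62.19°, invalid

α = atan 0.55 = 28.81°;  2α = 57.62°
edge 0: e_0 = (-1.70, -3.48);  n_0 = (-0.8985, +0.4389)
edge 3: e_3 = (-1.60, +2.19);  n_3 = (+0.8075, +0.5899)
∠(n_0, n_3) = 117.81°
δ = |180° − 117.81°| = 62.19°
62.19° > 2α = 57.62°  →  invalid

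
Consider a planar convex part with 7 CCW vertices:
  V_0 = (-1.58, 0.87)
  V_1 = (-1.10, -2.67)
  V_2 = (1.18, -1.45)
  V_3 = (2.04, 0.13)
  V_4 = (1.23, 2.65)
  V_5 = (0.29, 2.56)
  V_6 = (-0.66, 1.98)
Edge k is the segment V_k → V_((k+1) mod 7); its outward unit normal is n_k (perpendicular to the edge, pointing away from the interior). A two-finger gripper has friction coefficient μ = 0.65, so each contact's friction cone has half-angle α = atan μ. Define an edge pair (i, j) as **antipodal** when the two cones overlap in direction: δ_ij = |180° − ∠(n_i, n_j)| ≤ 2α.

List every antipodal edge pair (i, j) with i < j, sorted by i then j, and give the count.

count = 9; pairs: (0,2), (0,3), (1,4), (1,5), (1,6), (2,4), (2,5), (2,6), (3,6)

α = atan 0.65 = 33.02°;  2α = 66.05°
n_0 = (-0.9909, -0.1344)
n_1 = (+0.4718, -0.8817)
n_2 = (+0.8783, -0.4781)
n_3 = (+0.9520, +0.3060)
n_4 = (-0.0953, +0.9954)
n_5 = (-0.5211, +0.8535)
n_6 = (-0.7699, +0.6381)
  (0,1): δ = 69.57°  ·
  (0,2): δ = 36.28°  ✓
  (0,3): δ = 10.10°  ✓
  (0,4): δ = 87.75°  ·
  (0,5): δ = 113.68°  ·
  (0,6): δ = 132.63°  ·
  (1,2): δ = 146.71°  ·
  (1,3): δ = 100.33°  ·
  (1,4): δ = 22.68°  ✓
  (1,5): δ = 3.25°  ✓
  (1,6): δ = 22.20°  ✓
  (2,3): δ = 133.62°  ·
  (2,4): δ = 55.97°  ✓
  (2,5): δ = 30.04°  ✓
  (2,6): δ = 11.09°  ✓
  (3,4): δ = 102.35°  ·
  (3,5): δ = 76.41°  ·
  (3,6): δ = 57.47°  ✓
  (4,5): δ = 154.06°  ·
  (4,6): δ = 135.12°  ·
  (5,6): δ = 161.06°  ·
antipodal pairs: 9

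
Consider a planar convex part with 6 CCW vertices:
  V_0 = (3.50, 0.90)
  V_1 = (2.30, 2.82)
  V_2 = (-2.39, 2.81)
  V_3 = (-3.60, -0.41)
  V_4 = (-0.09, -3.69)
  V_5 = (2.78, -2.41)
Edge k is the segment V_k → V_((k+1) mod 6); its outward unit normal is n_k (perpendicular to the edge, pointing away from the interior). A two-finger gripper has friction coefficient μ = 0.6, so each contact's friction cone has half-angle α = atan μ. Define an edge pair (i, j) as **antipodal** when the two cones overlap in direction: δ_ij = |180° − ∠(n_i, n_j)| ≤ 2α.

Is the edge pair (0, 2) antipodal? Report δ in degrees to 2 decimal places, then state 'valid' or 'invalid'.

δ = 52.60°, valid

α = atan 0.6 = 30.96°;  2α = 61.93°
edge 0: e_0 = (-1.20, +1.92);  n_0 = (+0.8480, +0.5300)
edge 2: e_2 = (-1.21, -3.22);  n_2 = (-0.9361, +0.3518)
∠(n_0, n_2) = 127.40°
δ = |180° − 127.40°| = 52.60°
52.60° ≤ 2α = 61.93°  →  valid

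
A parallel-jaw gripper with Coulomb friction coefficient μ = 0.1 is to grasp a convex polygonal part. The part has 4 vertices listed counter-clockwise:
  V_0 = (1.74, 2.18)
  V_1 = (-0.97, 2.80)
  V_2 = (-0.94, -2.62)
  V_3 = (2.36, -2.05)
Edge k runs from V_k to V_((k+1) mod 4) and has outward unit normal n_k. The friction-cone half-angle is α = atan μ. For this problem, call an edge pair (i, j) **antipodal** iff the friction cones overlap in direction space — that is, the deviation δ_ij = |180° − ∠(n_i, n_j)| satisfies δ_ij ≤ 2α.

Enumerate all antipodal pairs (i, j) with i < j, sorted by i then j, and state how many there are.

α = atan 0.1 = 5.71°;  2α = 11.42°
n_0 = (+0.2230, +0.9748)
n_1 = (-1.0000, -0.0055)
n_2 = (+0.1702, -0.9854)
n_3 = (+0.9894, +0.1450)
  (0,1): δ = 76.80°  ·
  (0,2): δ = 22.69°  ·
  (0,3): δ = 111.23°  ·
  (1,2): δ = 80.52°  ·
  (1,3): δ = 8.02°  ✓
  (2,3): δ = 91.46°  ·
antipodal pairs: 1

count = 1; pairs: (1,3)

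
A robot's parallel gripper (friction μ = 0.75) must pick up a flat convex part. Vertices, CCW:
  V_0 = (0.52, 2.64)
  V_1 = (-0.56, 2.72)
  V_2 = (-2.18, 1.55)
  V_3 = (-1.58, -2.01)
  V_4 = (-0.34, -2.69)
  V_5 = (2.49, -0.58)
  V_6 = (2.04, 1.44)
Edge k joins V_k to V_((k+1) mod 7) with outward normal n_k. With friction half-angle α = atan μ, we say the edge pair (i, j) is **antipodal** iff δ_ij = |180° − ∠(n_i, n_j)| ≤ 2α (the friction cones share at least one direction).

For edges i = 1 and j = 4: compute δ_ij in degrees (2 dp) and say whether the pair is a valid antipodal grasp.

δ = 0.87°, valid

α = atan 0.75 = 36.87°;  2α = 73.74°
edge 1: e_1 = (-1.62, -1.17);  n_1 = (-0.5855, +0.8107)
edge 4: e_4 = (+2.83, +2.11);  n_4 = (+0.5977, -0.8017)
∠(n_1, n_4) = 179.13°
δ = |180° − 179.13°| = 0.87°
0.87° ≤ 2α = 73.74°  →  valid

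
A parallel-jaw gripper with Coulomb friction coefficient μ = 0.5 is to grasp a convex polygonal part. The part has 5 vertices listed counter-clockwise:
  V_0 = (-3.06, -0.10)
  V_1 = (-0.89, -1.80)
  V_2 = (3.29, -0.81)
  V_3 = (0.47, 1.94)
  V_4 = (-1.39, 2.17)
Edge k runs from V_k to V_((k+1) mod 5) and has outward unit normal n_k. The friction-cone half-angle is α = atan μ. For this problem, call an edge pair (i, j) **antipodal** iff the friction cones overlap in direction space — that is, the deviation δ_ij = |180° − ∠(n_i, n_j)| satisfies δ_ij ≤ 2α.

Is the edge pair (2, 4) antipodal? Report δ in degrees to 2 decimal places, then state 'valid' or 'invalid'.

α = atan 0.5 = 26.57°;  2α = 53.13°
edge 2: e_2 = (-2.82, +2.75);  n_2 = (+0.6982, +0.7159)
edge 4: e_4 = (-1.67, -2.27);  n_4 = (-0.8055, +0.5926)
∠(n_2, n_4) = 97.94°
δ = |180° − 97.94°| = 82.06°
82.06° > 2α = 53.13°  →  invalid

δ = 82.06°, invalid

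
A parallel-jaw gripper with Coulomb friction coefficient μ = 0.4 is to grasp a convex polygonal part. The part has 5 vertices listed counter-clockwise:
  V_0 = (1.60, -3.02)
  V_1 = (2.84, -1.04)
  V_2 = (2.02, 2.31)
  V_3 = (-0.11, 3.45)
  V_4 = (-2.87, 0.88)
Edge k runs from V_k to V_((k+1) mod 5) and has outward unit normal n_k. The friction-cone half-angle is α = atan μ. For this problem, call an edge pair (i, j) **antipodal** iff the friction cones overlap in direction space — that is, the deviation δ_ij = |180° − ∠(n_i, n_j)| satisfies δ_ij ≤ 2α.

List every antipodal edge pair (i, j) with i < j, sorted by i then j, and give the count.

count = 3; pairs: (0,3), (1,4), (2,4)

α = atan 0.4 = 21.80°;  2α = 43.60°
n_0 = (+0.8475, -0.5308)
n_1 = (+0.9713, +0.2378)
n_2 = (+0.4719, +0.8817)
n_3 = (-0.6815, +0.7318)
n_4 = (-0.6574, -0.7535)
  (0,1): δ = 134.19°  ·
  (0,2): δ = 86.10°  ·
  (0,3): δ = 14.98°  ✓
  (0,4): δ = 80.95°  ·
  (1,2): δ = 131.91°  ·
  (1,3): δ = 60.80°  ·
  (1,4): δ = 35.14°  ✓
  (2,3): δ = 108.89°  ·
  (2,4): δ = 12.95°  ✓
  (3,4): δ = 84.06°  ·
antipodal pairs: 3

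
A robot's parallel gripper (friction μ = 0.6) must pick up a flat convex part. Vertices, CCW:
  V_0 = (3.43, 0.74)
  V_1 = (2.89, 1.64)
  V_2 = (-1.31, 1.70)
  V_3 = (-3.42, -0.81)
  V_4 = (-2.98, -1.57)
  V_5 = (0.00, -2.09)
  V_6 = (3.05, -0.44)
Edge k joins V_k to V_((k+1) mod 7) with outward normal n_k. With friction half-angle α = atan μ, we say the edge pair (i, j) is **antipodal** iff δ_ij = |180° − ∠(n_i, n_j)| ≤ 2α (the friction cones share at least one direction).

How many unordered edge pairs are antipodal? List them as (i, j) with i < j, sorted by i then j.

count = 9; pairs: (0,3), (0,4), (1,3), (1,4), (1,5), (2,4), (2,5), (2,6), (3,6)

α = atan 0.6 = 30.96°;  2α = 61.93°
n_0 = (+0.8575, +0.5145)
n_1 = (+0.0143, +0.9999)
n_2 = (-0.7655, +0.6435)
n_3 = (-0.8654, -0.5010)
n_4 = (-0.1719, -0.9851)
n_5 = (+0.4758, -0.8795)
n_6 = (+0.9519, -0.3065)
  (0,1): δ = 121.78°  ·
  (0,2): δ = 71.02°  ·
  (0,3): δ = 0.90°  ✓
  (0,4): δ = 49.14°  ✓
  (0,5): δ = 87.45°  ·
  (0,6): δ = 131.19°  ·
  (1,2): δ = 129.23°  ·
  (1,3): δ = 59.11°  ✓
  (1,4): δ = 9.08°  ✓
  (1,5): δ = 29.23°  ✓
  (1,6): δ = 72.97°  ·
  (2,3): δ = 109.88°  ·
  (2,4): δ = 59.85°  ✓
  (2,5): δ = 21.54°  ✓
  (2,6): δ = 22.20°  ✓
  (3,4): δ = 129.97°  ·
  (3,5): δ = 91.66°  ·
  (3,6): δ = 47.92°  ✓
  (4,5): δ = 141.69°  ·
  (4,6): δ = 97.95°  ·
  (5,6): δ = 136.26°  ·
antipodal pairs: 9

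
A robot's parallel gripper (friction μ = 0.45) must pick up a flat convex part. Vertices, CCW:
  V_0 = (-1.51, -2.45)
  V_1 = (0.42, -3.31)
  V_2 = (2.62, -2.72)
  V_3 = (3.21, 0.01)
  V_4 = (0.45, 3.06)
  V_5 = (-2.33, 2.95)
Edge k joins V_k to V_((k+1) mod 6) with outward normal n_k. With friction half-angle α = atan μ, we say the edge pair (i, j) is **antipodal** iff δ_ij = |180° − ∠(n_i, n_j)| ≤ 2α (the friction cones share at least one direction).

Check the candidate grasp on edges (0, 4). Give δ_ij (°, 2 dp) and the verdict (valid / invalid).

α = atan 0.45 = 24.23°;  2α = 48.46°
edge 0: e_0 = (+1.93, -0.86);  n_0 = (-0.4070, -0.9134)
edge 4: e_4 = (-2.78, -0.11);  n_4 = (-0.0395, +0.9992)
∠(n_0, n_4) = 153.72°
δ = |180° − 153.72°| = 26.28°
26.28° ≤ 2α = 48.46°  →  valid

δ = 26.28°, valid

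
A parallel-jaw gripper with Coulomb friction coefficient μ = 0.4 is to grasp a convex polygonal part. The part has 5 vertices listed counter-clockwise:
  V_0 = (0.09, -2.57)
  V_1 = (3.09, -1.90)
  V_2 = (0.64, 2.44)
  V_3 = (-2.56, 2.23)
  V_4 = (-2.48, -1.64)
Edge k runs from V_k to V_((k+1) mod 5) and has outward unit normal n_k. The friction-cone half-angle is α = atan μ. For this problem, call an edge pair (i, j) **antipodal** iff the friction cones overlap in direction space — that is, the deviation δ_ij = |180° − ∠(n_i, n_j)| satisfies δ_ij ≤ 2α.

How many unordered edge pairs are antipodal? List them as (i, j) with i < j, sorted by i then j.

count = 4; pairs: (0,2), (1,3), (1,4), (2,4)

α = atan 0.4 = 21.80°;  2α = 43.60°
n_0 = (+0.2180, -0.9760)
n_1 = (+0.8708, +0.4916)
n_2 = (-0.0655, +0.9979)
n_3 = (-0.9998, -0.0207)
n_4 = (-0.3403, -0.9403)
  (0,1): δ = 73.14°  ·
  (0,2): δ = 8.83°  ✓
  (0,3): δ = 78.59°  ·
  (0,4): δ = 147.52°  ·
  (1,2): δ = 115.69°  ·
  (1,3): δ = 28.26°  ✓
  (1,4): δ = 40.66°  ✓
  (2,3): δ = 92.57°  ·
  (2,4): δ = 23.65°  ✓
  (3,4): δ = 111.08°  ·
antipodal pairs: 4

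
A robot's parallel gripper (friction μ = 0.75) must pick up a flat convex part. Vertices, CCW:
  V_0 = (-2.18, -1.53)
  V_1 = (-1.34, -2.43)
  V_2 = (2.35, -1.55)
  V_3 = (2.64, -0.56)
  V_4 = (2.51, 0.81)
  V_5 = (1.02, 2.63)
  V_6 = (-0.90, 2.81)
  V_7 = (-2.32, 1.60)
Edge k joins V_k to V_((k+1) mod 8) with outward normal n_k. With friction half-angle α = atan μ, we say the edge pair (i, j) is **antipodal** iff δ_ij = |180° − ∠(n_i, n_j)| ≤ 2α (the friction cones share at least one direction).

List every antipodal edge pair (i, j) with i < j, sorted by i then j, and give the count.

count = 12; pairs: (0,2), (0,3), (0,4), (0,5), (1,4), (1,5), (1,6), (2,6), (2,7), (3,6), (3,7), (4,7)

α = atan 0.75 = 36.87°;  2α = 73.74°
n_0 = (-0.7311, -0.6823)
n_1 = (+0.2320, -0.9727)
n_2 = (+0.9597, -0.2811)
n_3 = (+0.9955, +0.0945)
n_4 = (+0.7738, +0.6335)
n_5 = (+0.0933, +0.9956)
n_6 = (-0.6486, +0.7611)
n_7 = (-0.9990, -0.0447)
  (0,1): δ = 119.61°  ·
  (0,2): δ = 59.35°  ✓
  (0,3): δ = 37.60°  ✓
  (0,4): δ = 3.72°  ✓
  (0,5): δ = 41.62°  ✓
  (0,6): δ = 87.41°  ·
  (0,7): δ = 139.54°  ·
  (1,2): δ = 119.74°  ·
  (1,3): δ = 97.99°  ·
  (1,4): δ = 64.11°  ✓
  (1,5): δ = 18.77°  ✓
  (1,6): δ = 27.02°  ✓
  (1,7): δ = 79.15°  ·
  (2,3): δ = 158.25°  ·
  (2,4): δ = 124.37°  ·
  (2,5): δ = 79.03°  ·
  (2,6): δ = 33.24°  ✓
  (2,7): δ = 18.89°  ✓
  (3,4): δ = 146.11°  ·
  (3,5): δ = 100.78°  ·
  (3,6): δ = 54.99°  ✓
  (3,7): δ = 2.86°  ✓
  (4,5): δ = 134.66°  ·
  (4,6): δ = 88.87°  ·
  (4,7): δ = 36.75°  ✓
  (5,6): δ = 134.21°  ·
  (5,7): δ = 82.08°  ·
  (6,7): δ = 127.87°  ·
antipodal pairs: 12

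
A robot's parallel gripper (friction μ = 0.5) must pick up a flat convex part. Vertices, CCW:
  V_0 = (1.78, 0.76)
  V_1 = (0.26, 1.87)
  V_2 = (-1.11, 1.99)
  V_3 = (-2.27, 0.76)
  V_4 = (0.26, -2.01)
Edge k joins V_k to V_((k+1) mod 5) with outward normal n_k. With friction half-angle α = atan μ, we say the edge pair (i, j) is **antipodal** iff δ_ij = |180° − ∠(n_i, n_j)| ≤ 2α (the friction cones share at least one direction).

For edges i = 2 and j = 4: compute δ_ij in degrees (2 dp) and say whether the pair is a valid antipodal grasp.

α = atan 0.5 = 26.57°;  2α = 53.13°
edge 2: e_2 = (-1.16, -1.23);  n_2 = (-0.7275, +0.6861)
edge 4: e_4 = (+1.52, +2.77);  n_4 = (+0.8767, -0.4811)
∠(n_2, n_4) = 165.43°
δ = |180° − 165.43°| = 14.57°
14.57° ≤ 2α = 53.13°  →  valid

δ = 14.57°, valid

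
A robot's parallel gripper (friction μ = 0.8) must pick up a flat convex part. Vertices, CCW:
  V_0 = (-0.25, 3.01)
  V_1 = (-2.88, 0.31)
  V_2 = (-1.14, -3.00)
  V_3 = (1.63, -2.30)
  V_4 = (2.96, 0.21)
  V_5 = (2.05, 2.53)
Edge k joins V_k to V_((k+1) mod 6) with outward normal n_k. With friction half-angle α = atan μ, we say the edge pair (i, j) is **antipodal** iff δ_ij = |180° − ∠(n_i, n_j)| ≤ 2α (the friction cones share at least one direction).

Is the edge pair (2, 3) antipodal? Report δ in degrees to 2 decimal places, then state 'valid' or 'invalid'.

δ = 132.10°, invalid

α = atan 0.8 = 38.66°;  2α = 77.32°
edge 2: e_2 = (+2.77, +0.70);  n_2 = (+0.2450, -0.9695)
edge 3: e_3 = (+1.33, +2.51);  n_3 = (+0.8836, -0.4682)
∠(n_2, n_3) = 47.90°
δ = |180° − 47.90°| = 132.10°
132.10° > 2α = 77.32°  →  invalid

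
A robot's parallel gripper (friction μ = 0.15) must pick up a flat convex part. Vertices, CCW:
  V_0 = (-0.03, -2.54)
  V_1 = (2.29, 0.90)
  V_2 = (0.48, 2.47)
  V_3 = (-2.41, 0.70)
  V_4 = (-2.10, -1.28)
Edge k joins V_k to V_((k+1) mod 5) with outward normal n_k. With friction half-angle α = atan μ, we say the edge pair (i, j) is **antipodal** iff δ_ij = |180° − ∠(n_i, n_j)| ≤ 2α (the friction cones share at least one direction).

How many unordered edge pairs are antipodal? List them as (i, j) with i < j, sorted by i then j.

α = atan 0.15 = 8.53°;  2α = 17.06°
n_0 = (+0.8291, -0.5591)
n_1 = (+0.6552, +0.7554)
n_2 = (-0.5223, +0.8528)
n_3 = (-0.9880, -0.1547)
n_4 = (-0.5199, -0.8542)
  (0,1): δ = 96.94°  ·
  (0,2): δ = 24.52°  ·
  (0,3): δ = 42.89°  ·
  (0,4): δ = 92.67°  ·
  (1,2): δ = 107.58°  ·
  (1,3): δ = 40.16°  ·
  (1,4): δ = 9.61°  ✓
  (2,3): δ = 112.59°  ·
  (2,4): δ = 62.81°  ·
  (3,4): δ = 130.23°  ·
antipodal pairs: 1

count = 1; pairs: (1,4)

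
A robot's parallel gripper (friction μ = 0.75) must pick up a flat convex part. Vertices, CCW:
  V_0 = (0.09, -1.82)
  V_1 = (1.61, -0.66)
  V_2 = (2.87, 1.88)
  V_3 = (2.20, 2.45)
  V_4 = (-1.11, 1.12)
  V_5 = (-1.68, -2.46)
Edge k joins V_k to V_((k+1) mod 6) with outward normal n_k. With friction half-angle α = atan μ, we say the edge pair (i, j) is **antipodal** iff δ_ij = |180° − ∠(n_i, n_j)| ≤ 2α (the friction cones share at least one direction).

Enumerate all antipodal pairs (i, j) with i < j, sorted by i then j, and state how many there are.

α = atan 0.75 = 36.87°;  2α = 73.74°
n_0 = (+0.6067, -0.7950)
n_1 = (+0.8958, -0.4444)
n_2 = (+0.6480, +0.7617)
n_3 = (-0.3728, +0.9279)
n_4 = (-0.9876, +0.1572)
n_5 = (+0.3400, -0.9404)
  (0,1): δ = 153.73°  ·
  (0,2): δ = 77.74°  ·
  (0,3): δ = 15.46°  ✓
  (0,4): δ = 43.60°  ✓
  (0,5): δ = 162.53°  ·
  (1,2): δ = 104.01°  ·
  (1,3): δ = 41.72°  ✓
  (1,4): δ = 17.34°  ✓
  (1,5): δ = 136.26°  ·
  (2,3): δ = 117.72°  ·
  (2,4): δ = 58.66°  ✓
  (2,5): δ = 60.27°  ✓
  (3,4): δ = 120.94°  ·
  (3,5): δ = 2.01°  ✓
  (4,5): δ = 61.07°  ✓
antipodal pairs: 8

count = 8; pairs: (0,3), (0,4), (1,3), (1,4), (2,4), (2,5), (3,5), (4,5)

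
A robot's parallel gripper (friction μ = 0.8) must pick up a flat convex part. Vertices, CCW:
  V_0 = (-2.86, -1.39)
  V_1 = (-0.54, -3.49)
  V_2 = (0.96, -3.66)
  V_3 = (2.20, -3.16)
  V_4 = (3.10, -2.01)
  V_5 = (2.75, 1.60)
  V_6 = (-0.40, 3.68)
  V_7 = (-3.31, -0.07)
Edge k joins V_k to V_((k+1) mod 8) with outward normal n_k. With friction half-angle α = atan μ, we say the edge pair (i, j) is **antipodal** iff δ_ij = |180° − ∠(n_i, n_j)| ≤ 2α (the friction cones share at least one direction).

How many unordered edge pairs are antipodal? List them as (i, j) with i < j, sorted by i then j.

α = atan 0.8 = 38.66°;  2α = 77.32°
n_0 = (-0.6711, -0.7414)
n_1 = (-0.1126, -0.9936)
n_2 = (+0.3740, -0.9274)
n_3 = (+0.7875, -0.6163)
n_4 = (+0.9953, +0.0965)
n_5 = (+0.5510, +0.8345)
n_6 = (-0.7900, +0.6131)
n_7 = (-0.9465, -0.3227)
  (0,1): δ = 144.32°  ·
  (0,2): δ = 115.89°  ·
  (0,3): δ = 85.90°  ·
  (0,4): δ = 42.31°  ✓
  (0,5): δ = 8.71°  ✓
  (0,6): δ = 94.34°  ·
  (0,7): δ = 150.98°  ·
  (1,2): δ = 151.57°  ·
  (1,3): δ = 121.58°  ·
  (1,4): δ = 78.00°  ·
  (1,5): δ = 26.97°  ✓
  (1,6): δ = 58.65°  ✓
  (1,7): δ = 115.29°  ·
  (2,3): δ = 150.01°  ·
  (2,4): δ = 106.42°  ·
  (2,5): δ = 55.40°  ✓
  (2,6): δ = 30.23°  ✓
  (2,7): δ = 86.86°  ·
  (3,4): δ = 136.42°  ·
  (3,5): δ = 85.39°  ·
  (3,6): δ = 0.24°  ✓
  (3,7): δ = 56.87°  ✓
  (4,5): δ = 128.98°  ·
  (4,6): δ = 43.35°  ✓
  (4,7): δ = 13.29°  ✓
  (5,6): δ = 94.37°  ·
  (5,7): δ = 37.74°  ✓
  (6,7): δ = 123.36°  ·
antipodal pairs: 11

count = 11; pairs: (0,4), (0,5), (1,5), (1,6), (2,5), (2,6), (3,6), (3,7), (4,6), (4,7), (5,7)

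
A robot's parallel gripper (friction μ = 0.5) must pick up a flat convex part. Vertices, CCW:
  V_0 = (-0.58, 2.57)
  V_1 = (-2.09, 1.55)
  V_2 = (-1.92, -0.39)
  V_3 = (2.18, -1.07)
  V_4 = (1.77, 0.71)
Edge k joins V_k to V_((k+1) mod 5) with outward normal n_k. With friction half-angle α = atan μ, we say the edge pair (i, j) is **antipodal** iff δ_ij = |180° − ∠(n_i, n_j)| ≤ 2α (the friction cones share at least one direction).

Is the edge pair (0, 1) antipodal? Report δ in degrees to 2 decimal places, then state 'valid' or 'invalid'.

δ = 119.03°, invalid

α = atan 0.5 = 26.57°;  2α = 53.13°
edge 0: e_0 = (-1.51, -1.02);  n_0 = (-0.5598, +0.8287)
edge 1: e_1 = (+0.17, -1.94);  n_1 = (-0.9962, -0.0873)
∠(n_0, n_1) = 60.97°
δ = |180° − 60.97°| = 119.03°
119.03° > 2α = 53.13°  →  invalid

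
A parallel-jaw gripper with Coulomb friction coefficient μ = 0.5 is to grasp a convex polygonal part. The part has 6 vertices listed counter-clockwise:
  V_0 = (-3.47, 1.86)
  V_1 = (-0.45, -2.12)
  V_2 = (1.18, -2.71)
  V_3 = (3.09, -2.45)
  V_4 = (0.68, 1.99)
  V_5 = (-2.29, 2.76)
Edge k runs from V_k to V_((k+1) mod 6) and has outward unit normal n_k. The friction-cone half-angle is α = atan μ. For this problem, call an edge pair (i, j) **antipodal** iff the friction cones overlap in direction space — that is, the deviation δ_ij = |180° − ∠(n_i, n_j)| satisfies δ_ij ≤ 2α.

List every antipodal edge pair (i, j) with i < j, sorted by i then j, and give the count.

α = atan 0.5 = 26.57°;  2α = 53.13°
n_0 = (-0.7966, -0.6045)
n_1 = (-0.3404, -0.9403)
n_2 = (+0.1349, -0.9909)
n_3 = (+0.8789, +0.4770)
n_4 = (+0.2510, +0.9680)
n_5 = (-0.6064, +0.7951)
  (0,1): δ = 147.09°  ·
  (0,2): δ = 119.44°  ·
  (0,3): δ = 8.70°  ✓
  (0,4): δ = 38.27°  ✓
  (0,5): δ = 90.14°  ·
  (1,2): δ = 152.35°  ·
  (1,3): δ = 41.61°  ✓
  (1,4): δ = 5.36°  ✓
  (1,5): δ = 57.23°  ·
  (2,3): δ = 69.26°  ·
  (2,4): δ = 22.29°  ✓
  (2,5): δ = 29.58°  ✓
  (3,4): δ = 133.03°  ·
  (3,5): δ = 81.16°  ·
  (4,5): δ = 128.13°  ·
antipodal pairs: 6

count = 6; pairs: (0,3), (0,4), (1,3), (1,4), (2,4), (2,5)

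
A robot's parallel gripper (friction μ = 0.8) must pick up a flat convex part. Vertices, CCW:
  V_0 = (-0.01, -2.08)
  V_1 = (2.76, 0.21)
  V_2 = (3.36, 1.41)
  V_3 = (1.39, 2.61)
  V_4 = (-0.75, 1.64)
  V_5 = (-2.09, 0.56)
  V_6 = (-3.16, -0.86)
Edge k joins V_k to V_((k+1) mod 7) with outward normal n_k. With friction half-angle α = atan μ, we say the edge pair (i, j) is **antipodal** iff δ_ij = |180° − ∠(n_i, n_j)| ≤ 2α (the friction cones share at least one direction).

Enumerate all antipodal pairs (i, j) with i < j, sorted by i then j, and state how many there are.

α = atan 0.8 = 38.66°;  2α = 77.32°
n_0 = (+0.6372, -0.7707)
n_1 = (+0.8944, -0.4472)
n_2 = (+0.5202, +0.8540)
n_3 = (-0.4128, +0.9108)
n_4 = (-0.6275, +0.7786)
n_5 = (-0.7986, +0.6018)
n_6 = (-0.3612, -0.9325)
  (0,1): δ = 156.15°  ·
  (0,2): δ = 70.93°  ✓
  (0,3): δ = 15.20°  ✓
  (0,4): δ = 0.71°  ✓
  (0,5): δ = 13.42°  ✓
  (0,6): δ = 119.25°  ·
  (1,2): δ = 94.78°  ·
  (1,3): δ = 39.05°  ✓
  (1,4): δ = 24.57°  ✓
  (1,5): δ = 10.43°  ✓
  (1,6): δ = 95.39°  ·
  (2,3): δ = 124.27°  ·
  (2,4): δ = 109.79°  ·
  (2,5): δ = 95.65°  ·
  (2,6): δ = 10.18°  ✓
  (3,4): δ = 165.52°  ·
  (3,5): δ = 151.38°  ·
  (3,6): δ = 45.55°  ✓
  (4,5): δ = 165.87°  ·
  (4,6): δ = 60.04°  ✓
  (5,6): δ = 74.17°  ✓
antipodal pairs: 11

count = 11; pairs: (0,2), (0,3), (0,4), (0,5), (1,3), (1,4), (1,5), (2,6), (3,6), (4,6), (5,6)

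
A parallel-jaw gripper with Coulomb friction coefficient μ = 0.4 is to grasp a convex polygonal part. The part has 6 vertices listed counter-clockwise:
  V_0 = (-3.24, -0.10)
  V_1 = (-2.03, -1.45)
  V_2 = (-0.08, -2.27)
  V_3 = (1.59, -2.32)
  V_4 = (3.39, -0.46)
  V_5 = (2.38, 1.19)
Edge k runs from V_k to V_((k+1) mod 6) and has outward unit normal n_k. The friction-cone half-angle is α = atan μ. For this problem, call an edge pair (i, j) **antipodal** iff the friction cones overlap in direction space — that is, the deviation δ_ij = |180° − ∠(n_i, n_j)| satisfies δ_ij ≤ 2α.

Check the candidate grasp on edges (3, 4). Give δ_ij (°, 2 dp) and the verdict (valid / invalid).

δ = 104.47°, invalid

α = atan 0.4 = 21.80°;  2α = 43.60°
edge 3: e_3 = (+1.80, +1.86);  n_3 = (+0.7186, -0.6954)
edge 4: e_4 = (-1.01, +1.65);  n_4 = (+0.8529, +0.5221)
∠(n_3, n_4) = 75.53°
δ = |180° − 75.53°| = 104.47°
104.47° > 2α = 43.60°  →  invalid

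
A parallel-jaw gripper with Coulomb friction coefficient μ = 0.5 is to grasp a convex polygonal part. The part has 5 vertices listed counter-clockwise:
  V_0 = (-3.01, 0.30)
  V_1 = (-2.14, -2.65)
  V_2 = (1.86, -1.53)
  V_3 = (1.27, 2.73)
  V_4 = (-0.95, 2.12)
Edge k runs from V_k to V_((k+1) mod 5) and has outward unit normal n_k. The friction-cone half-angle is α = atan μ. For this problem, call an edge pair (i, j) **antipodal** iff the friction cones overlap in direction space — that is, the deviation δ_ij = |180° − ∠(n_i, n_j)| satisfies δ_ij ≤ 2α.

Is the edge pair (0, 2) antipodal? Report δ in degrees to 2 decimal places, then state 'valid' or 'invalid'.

α = atan 0.5 = 26.57°;  2α = 53.13°
edge 0: e_0 = (+0.87, -2.95);  n_0 = (-0.9592, -0.2829)
edge 2: e_2 = (-0.59, +4.26);  n_2 = (+0.9905, +0.1372)
∠(n_0, n_2) = 171.45°
δ = |180° − 171.45°| = 8.55°
8.55° ≤ 2α = 53.13°  →  valid

δ = 8.55°, valid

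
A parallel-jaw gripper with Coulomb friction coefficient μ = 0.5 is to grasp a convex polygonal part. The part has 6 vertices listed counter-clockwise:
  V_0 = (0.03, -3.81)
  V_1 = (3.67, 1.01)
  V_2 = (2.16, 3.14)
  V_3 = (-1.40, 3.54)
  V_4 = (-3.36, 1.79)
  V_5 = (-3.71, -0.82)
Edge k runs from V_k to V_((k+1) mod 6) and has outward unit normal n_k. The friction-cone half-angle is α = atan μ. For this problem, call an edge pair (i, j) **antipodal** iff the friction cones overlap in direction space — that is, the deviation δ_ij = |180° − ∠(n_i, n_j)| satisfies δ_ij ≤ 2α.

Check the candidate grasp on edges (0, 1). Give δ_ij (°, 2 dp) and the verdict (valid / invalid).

α = atan 0.5 = 26.57°;  2α = 53.13°
edge 0: e_0 = (+3.64, +4.82);  n_0 = (+0.7980, -0.6026)
edge 1: e_1 = (-1.51, +2.13);  n_1 = (+0.8158, +0.5783)
∠(n_0, n_1) = 72.39°
δ = |180° − 72.39°| = 107.61°
107.61° > 2α = 53.13°  →  invalid

δ = 107.61°, invalid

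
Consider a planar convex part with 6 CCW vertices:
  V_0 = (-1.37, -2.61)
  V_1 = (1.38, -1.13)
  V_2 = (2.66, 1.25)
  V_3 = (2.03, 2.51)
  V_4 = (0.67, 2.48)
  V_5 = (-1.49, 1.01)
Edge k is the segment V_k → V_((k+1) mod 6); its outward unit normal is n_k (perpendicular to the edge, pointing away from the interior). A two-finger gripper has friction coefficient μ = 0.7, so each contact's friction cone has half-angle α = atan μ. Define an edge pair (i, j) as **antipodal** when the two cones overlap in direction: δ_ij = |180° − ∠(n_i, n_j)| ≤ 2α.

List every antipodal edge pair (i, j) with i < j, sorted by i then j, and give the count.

α = atan 0.7 = 34.99°;  2α = 69.98°
n_0 = (+0.4739, -0.8806)
n_1 = (+0.8807, -0.4737)
n_2 = (+0.8944, +0.4472)
n_3 = (-0.0221, +0.9998)
n_4 = (-0.5626, +0.8267)
n_5 = (-0.9995, -0.0331)
  (0,1): δ = 146.56°  ·
  (0,2): δ = 91.72°  ·
  (0,3): δ = 27.02°  ✓
  (0,4): δ = 5.95°  ✓
  (0,5): δ = 63.61°  ✓
  (1,2): δ = 125.16°  ·
  (1,3): δ = 60.46°  ✓
  (1,4): δ = 27.49°  ✓
  (1,5): δ = 30.17°  ✓
  (2,3): δ = 115.30°  ·
  (2,4): δ = 82.33°  ·
  (2,5): δ = 24.67°  ✓
  (3,4): δ = 147.03°  ·
  (3,5): δ = 89.37°  ·
  (4,5): δ = 122.34°  ·
antipodal pairs: 7

count = 7; pairs: (0,3), (0,4), (0,5), (1,3), (1,4), (1,5), (2,5)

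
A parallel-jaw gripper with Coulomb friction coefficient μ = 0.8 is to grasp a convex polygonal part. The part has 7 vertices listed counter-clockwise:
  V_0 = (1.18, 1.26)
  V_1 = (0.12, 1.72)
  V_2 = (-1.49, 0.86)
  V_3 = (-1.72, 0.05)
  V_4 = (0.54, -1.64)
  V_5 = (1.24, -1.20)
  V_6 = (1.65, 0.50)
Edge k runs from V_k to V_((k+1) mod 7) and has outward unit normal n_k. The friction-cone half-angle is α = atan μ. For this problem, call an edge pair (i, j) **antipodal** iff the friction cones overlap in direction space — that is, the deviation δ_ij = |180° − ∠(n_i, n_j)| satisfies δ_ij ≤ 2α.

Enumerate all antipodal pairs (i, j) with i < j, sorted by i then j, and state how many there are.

α = atan 0.8 = 38.66°;  2α = 77.32°
n_0 = (+0.3981, +0.9173)
n_1 = (-0.4712, +0.8820)
n_2 = (-0.9620, +0.2732)
n_3 = (-0.5989, -0.8008)
n_4 = (+0.5322, -0.8466)
n_5 = (+0.9721, -0.2345)
n_6 = (+0.8505, +0.5260)
  (0,1): δ = 128.43°  ·
  (0,2): δ = 82.39°  ·
  (0,3): δ = 13.33°  ✓
  (0,4): δ = 55.61°  ✓
  (0,5): δ = 99.90°  ·
  (0,6): δ = 145.19°  ·
  (1,2): δ = 133.96°  ·
  (1,3): δ = 64.90°  ✓
  (1,4): δ = 4.04°  ✓
  (1,5): δ = 48.33°  ✓
  (1,6): δ = 93.62°  ·
  (2,3): δ = 110.94°  ·
  (2,4): δ = 42.00°  ✓
  (2,5): δ = 2.29°  ✓
  (2,6): δ = 47.59°  ✓
  (3,4): δ = 111.06°  ·
  (3,5): δ = 66.77°  ✓
  (3,6): δ = 21.48°  ✓
  (4,5): δ = 135.71°  ·
  (4,6): δ = 90.42°  ·
  (5,6): δ = 134.71°  ·
antipodal pairs: 10

count = 10; pairs: (0,3), (0,4), (1,3), (1,4), (1,5), (2,4), (2,5), (2,6), (3,5), (3,6)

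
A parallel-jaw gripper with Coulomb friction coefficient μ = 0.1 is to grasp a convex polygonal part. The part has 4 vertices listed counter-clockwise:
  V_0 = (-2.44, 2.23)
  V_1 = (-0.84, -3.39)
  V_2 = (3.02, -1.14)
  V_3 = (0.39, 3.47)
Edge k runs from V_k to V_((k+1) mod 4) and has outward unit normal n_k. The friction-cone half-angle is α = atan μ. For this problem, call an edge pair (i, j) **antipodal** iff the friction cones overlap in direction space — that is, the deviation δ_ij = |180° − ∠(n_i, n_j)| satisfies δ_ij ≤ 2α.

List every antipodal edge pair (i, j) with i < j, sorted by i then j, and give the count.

count = 1; pairs: (1,3)

α = atan 0.1 = 5.71°;  2α = 11.42°
n_0 = (-0.9618, -0.2738)
n_1 = (+0.5036, -0.8639)
n_2 = (+0.8686, +0.4955)
n_3 = (-0.4013, +0.9159)
  (0,1): δ = 75.65°  ·
  (0,2): δ = 13.81°  ·
  (0,3): δ = 97.77°  ·
  (1,2): δ = 90.53°  ·
  (1,3): δ = 6.58°  ✓
  (2,3): δ = 96.04°  ·
antipodal pairs: 1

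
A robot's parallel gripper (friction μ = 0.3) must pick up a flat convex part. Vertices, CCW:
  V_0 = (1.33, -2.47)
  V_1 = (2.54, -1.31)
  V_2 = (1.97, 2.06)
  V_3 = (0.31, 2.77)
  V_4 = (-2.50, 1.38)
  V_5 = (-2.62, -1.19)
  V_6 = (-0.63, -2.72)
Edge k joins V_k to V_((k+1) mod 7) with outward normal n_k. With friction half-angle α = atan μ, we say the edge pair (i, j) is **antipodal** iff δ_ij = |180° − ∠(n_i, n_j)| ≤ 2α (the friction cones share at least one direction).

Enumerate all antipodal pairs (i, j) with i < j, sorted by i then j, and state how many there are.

α = atan 0.3 = 16.70°;  2α = 33.40°
n_0 = (+0.6920, -0.7219)
n_1 = (+0.9860, +0.1668)
n_2 = (+0.3933, +0.9194)
n_3 = (-0.4434, +0.8963)
n_4 = (-0.9989, +0.0466)
n_5 = (-0.6095, -0.7928)
n_6 = (+0.1265, -0.9920)
  (0,1): δ = 124.19°  ·
  (0,2): δ = 66.95°  ·
  (0,3): δ = 17.47°  ✓
  (0,4): δ = 43.54°  ·
  (0,5): δ = 98.65°  ·
  (0,6): δ = 143.48°  ·
  (1,2): δ = 122.76°  ·
  (1,3): δ = 73.28°  ·
  (1,4): δ = 12.27°  ✓
  (1,5): δ = 42.85°  ·
  (1,6): δ = 87.67°  ·
  (2,3): δ = 130.52°  ·
  (2,4): δ = 69.52°  ·
  (2,5): δ = 14.40°  ✓
  (2,6): δ = 30.43°  ✓
  (3,4): δ = 118.99°  ·
  (3,5): δ = 63.87°  ·
  (3,6): δ = 19.05°  ✓
  (4,5): δ = 124.88°  ·
  (4,6): δ = 80.06°  ·
  (5,6): δ = 135.18°  ·
antipodal pairs: 5

count = 5; pairs: (0,3), (1,4), (2,5), (2,6), (3,6)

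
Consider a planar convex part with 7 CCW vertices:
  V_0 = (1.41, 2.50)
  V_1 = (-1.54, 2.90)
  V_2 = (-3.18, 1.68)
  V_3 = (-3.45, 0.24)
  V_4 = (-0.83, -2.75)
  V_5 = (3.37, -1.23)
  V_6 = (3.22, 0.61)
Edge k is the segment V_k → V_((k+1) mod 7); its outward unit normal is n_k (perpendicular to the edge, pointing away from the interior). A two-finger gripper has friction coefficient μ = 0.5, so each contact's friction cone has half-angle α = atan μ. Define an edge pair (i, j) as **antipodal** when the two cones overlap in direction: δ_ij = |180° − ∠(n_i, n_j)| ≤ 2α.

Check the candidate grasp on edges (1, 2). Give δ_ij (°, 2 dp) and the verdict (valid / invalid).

δ = 137.27°, invalid

α = atan 0.5 = 26.57°;  2α = 53.13°
edge 1: e_1 = (-1.64, -1.22);  n_1 = (-0.5969, +0.8023)
edge 2: e_2 = (-0.27, -1.44);  n_2 = (-0.9829, +0.1843)
∠(n_1, n_2) = 42.73°
δ = |180° − 42.73°| = 137.27°
137.27° > 2α = 53.13°  →  invalid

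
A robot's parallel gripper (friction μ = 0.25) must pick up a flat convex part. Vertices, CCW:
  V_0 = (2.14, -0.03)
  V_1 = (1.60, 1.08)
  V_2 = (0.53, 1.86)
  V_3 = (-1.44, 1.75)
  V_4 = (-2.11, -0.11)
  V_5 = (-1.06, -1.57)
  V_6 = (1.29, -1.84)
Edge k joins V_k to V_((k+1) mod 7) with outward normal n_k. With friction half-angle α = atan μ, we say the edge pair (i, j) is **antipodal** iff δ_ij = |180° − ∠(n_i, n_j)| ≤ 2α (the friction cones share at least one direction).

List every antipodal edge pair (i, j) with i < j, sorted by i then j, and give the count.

count = 4; pairs: (0,4), (1,4), (2,5), (3,6)

α = atan 0.25 = 14.04°;  2α = 28.07°
n_0 = (+0.8992, +0.4375)
n_1 = (+0.5891, +0.8081)
n_2 = (-0.0558, +0.9984)
n_3 = (-0.9408, +0.3389)
n_4 = (-0.8119, -0.5839)
n_5 = (-0.1141, -0.9935)
n_6 = (+0.9052, -0.4251)
  (0,1): δ = 152.03°  ·
  (0,2): δ = 112.75°  ·
  (0,3): δ = 45.75°  ·
  (0,4): δ = 9.78°  ✓
  (0,5): δ = 57.50°  ·
  (0,6): δ = 128.90°  ·
  (1,2): δ = 140.71°  ·
  (1,3): δ = 73.72°  ·
  (1,4): δ = 18.19°  ✓
  (1,5): δ = 29.54°  ·
  (1,6): δ = 100.94°  ·
  (2,3): δ = 113.01°  ·
  (2,4): δ = 57.47°  ·
  (2,5): δ = 9.75°  ✓
  (2,6): δ = 61.65°  ·
  (3,4): δ = 124.47°  ·
  (3,5): δ = 76.74°  ·
  (3,6): δ = 5.35°  ✓
  (4,5): δ = 132.28°  ·
  (4,6): δ = 60.88°  ·
  (5,6): δ = 108.60°  ·
antipodal pairs: 4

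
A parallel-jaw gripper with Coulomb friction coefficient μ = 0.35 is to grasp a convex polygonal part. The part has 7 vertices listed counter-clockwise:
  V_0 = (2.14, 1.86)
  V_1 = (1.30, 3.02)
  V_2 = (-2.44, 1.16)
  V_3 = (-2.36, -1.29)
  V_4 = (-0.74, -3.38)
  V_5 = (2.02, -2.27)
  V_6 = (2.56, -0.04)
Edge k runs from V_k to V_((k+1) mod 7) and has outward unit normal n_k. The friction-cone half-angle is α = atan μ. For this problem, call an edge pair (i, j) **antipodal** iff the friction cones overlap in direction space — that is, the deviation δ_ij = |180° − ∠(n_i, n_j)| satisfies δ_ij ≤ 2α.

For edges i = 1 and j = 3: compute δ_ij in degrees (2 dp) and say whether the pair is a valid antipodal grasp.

α = atan 0.35 = 19.29°;  2α = 38.58°
edge 1: e_1 = (-3.74, -1.86);  n_1 = (-0.4453, +0.8954)
edge 3: e_3 = (+1.62, -2.09);  n_3 = (-0.7904, -0.6126)
∠(n_1, n_3) = 101.34°
δ = |180° − 101.34°| = 78.66°
78.66° > 2α = 38.58°  →  invalid

δ = 78.66°, invalid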